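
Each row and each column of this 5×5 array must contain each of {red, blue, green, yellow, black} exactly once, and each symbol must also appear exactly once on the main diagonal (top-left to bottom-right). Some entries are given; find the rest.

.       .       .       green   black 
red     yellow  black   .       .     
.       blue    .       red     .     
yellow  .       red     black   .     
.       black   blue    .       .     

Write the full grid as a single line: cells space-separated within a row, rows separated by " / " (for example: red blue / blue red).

blue red yellow green black / red yellow black blue green / black blue green red yellow / yellow green red black blue / green black blue yellow red

(r1,c1): row 1 has {green,black}; column 1 has {red,yellow}; the diagonal has {yellow,black}, so it must be blue.
(r1,c2): row 1 has {blue,green,black}; column 2 has {blue,yellow,black}, so it must be red.
(r1,c3): row 1 has {red,blue,green,black}; column 3 has {red,blue,black}, so it must be yellow.
(r2,c4): row 2 has {red,yellow,black}; column 4 has {red,green,black}, so it must be blue.
(r2,c5): row 2 has {red,blue,yellow,black}; column 5 has {black}, so it must be green.
(r3,c3): row 3 has {red,blue}; column 3 has {red,blue,yellow,black}; the diagonal has {blue,yellow,black}, so it must be green.
(r3,c5): row 3 has {red,blue,green}; column 5 has {green,black}, so it must be yellow.
(r4,c2): row 4 has {red,yellow,black}; column 2 has {red,blue,yellow,black}, so it must be green.
(r4,c5): row 4 has {red,green,yellow,black}; column 5 has {green,yellow,black}, so it must be blue.
(r5,c1): row 5 has {blue,black}; column 1 has {red,blue,yellow}, so it must be green.
(r5,c4): row 5 has {blue,green,black}; column 4 has {red,blue,green,black}, so it must be yellow.
(r5,c5): row 5 has {blue,green,yellow,black}; column 5 has {blue,green,yellow,black}; the diagonal has {blue,green,yellow,black}, so it must be red.
(r3,c1): row 3 has {red,blue,green,yellow}; column 1 has {red,blue,green,yellow}, so it must be black.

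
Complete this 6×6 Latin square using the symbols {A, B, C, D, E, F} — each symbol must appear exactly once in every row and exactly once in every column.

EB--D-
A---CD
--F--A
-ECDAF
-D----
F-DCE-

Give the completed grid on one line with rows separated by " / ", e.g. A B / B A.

E B A F D C / A F E B C D / D C F E B A / B E C D A F / C D B A F E / F A D C E B

Cell (r1,c3): row 1 has {B,D,E}; column 3 has {C,D,F} → A.
Cell (r1,c4): row 1 has {A,B,D,E}; column 4 has {C,D} → F.
Cell (r1,c6): row 1 has {A,B,D,E,F}; column 6 has {A,D,F} → C.
Cell (r2,c2): row 2 has {A,C,D}; column 2 has {B,D,E} → F.
Cell (r3,c2): row 3 has {A,F}; column 2 has {B,D,E,F} → C.
Cell (r3,c5): row 3 has {A,C,F}; column 5 has {A,C,D,E} → B.
Cell (r4,c1): row 4 has {A,C,D,E,F}; column 1 has {A,E,F} → B.
Cell (r5,c1): row 5 has {D}; column 1 has {A,B,E,F} → C.
Cell (r5,c5): row 5 has {C,D}; column 5 has {A,B,C,D,E} → F.
Cell (r6,c2): row 6 has {C,D,E,F}; column 2 has {B,C,D,E,F} → A.
Cell (r6,c6): row 6 has {A,C,D,E,F}; column 6 has {A,C,D,F} → B.
Cell (r3,c1): row 3 has {A,B,C,F}; column 1 has {A,B,C,E,F} → D.
Cell (r3,c4): row 3 has {A,B,C,D,F}; column 4 has {C,D,F} → E.
Cell (r5,c6): row 5 has {C,D,F}; column 6 has {A,B,C,D,F} → E.
Cell (r2,c4): row 2 has {A,C,D,F}; column 4 has {C,D,E,F} → B.
Cell (r5,c3): row 5 has {C,D,E,F}; column 3 has {A,C,D,F} → B.
Cell (r5,c4): row 5 has {B,C,D,E,F}; column 4 has {B,C,D,E,F} → A.
Cell (r2,c3): row 2 has {A,B,C,D,F}; column 3 has {A,B,C,D,F} → E.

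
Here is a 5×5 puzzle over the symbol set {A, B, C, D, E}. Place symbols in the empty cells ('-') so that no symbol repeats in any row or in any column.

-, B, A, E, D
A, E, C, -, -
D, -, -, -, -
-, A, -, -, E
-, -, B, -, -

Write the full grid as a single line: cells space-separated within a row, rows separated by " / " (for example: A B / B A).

C B A E D / A E C D B / D C E B A / B A D C E / E D B A C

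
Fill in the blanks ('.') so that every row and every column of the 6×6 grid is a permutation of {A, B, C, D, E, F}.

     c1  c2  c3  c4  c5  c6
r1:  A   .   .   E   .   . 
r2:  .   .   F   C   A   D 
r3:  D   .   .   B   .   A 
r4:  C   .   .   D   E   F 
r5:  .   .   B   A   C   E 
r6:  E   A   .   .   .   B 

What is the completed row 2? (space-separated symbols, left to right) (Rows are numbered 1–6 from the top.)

(r1,c6) = C
(r2,c1) = B
(r2,c2) = E

B E F C A D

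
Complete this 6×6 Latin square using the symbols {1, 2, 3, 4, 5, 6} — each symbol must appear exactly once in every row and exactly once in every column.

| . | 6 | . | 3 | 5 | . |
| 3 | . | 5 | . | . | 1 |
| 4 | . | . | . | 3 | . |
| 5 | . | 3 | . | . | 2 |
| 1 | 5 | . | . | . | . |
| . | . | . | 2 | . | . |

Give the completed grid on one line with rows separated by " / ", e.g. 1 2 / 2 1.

2 6 1 3 5 4 / 3 2 5 6 4 1 / 4 1 2 5 3 6 / 5 4 3 1 6 2 / 1 5 6 4 2 3 / 6 3 4 2 1 5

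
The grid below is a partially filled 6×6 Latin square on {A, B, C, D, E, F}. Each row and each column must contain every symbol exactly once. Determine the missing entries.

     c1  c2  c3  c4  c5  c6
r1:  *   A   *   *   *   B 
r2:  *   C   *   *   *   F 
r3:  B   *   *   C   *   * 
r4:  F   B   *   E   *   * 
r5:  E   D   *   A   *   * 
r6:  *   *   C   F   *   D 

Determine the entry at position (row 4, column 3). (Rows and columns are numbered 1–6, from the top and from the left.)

(r1,c4) = D
(r2,c4) = B
(r5,c6) = C
(r6,c1) = A
(r6,c2) = E
(r6,c5) = B
(r1,c1) = C
(r2,c1) = D
(r3,c2) = F
(r4,c6) = A
(r5,c5) = F
(r1,c5) = E
(r2,c5) = A
(r3,c5) = D
(r3,c6) = E
(r4,c3) = D

D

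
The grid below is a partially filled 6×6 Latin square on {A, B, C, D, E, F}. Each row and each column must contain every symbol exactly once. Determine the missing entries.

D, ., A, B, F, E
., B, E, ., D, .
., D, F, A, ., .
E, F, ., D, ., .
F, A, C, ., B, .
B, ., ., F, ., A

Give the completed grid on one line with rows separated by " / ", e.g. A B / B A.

D C A B F E / A B E C D F / C D F A E B / E F B D A C / F A C E B D / B E D F C A

(r1,c2) = C
(r2,c4) = C
(r2,c6) = F
(r3,c1) = C
(r3,c5) = E
(r3,c6) = B
(r4,c3) = B
(r4,c6) = C
(r5,c4) = E
(r5,c6) = D
(r6,c2) = E
(r6,c3) = D
(r6,c5) = C
(r2,c1) = A
(r4,c5) = A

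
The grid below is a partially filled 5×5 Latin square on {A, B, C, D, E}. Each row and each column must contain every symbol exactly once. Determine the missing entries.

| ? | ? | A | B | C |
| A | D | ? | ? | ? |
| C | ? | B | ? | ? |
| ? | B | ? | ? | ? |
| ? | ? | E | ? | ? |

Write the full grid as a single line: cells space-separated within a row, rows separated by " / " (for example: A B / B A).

D E A B C / A D C E B / C A B D E / E B D C A / B C E A D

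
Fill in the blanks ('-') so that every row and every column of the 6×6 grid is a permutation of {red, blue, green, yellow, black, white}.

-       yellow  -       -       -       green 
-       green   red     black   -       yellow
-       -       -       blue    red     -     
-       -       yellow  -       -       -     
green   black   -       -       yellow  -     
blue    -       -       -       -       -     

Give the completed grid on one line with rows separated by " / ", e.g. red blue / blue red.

red yellow blue white black green / white green red black blue yellow / yellow white green blue red black / black blue yellow green white red / green black white red yellow blue / blue red black yellow green white

Cell (r2,c1): row 2 has {red,green,yellow,black}; column 1 has {blue,green} → white.
Cell (r2,c5): row 2 has {red,green,yellow,black,white}; column 5 has {red,yellow} → blue.
Cell (r3,c2): row 3 has {red,blue}; column 2 has {green,yellow,black} → white.
Cell (r3,c6): row 3 has {red,blue,white}; column 6 has {green,yellow} → black.
Cell (r6,c2): row 6 has {blue}; column 2 has {green,yellow,black,white} → red.
Cell (r6,c6): row 6 has {red,blue}; column 6 has {green,yellow,black} → white.
Cell (r3,c1): row 3 has {red,blue,black,white}; column 1 has {blue,green,white} → yellow.
Cell (r3,c3): row 3 has {red,blue,yellow,black,white}; column 3 has {red,yellow} → green.
Cell (r4,c2): row 4 has {yellow}; column 2 has {red,green,yellow,black,white} → blue.
Cell (r4,c6): row 4 has {blue,yellow}; column 6 has {green,yellow,black,white} → red.
Cell (r5,c6): row 5 has {green,yellow,black}; column 6 has {red,green,yellow,black,white} → blue.
Cell (r6,c3): row 6 has {red,blue,white}; column 3 has {red,green,yellow} → black.
Cell (r6,c5): row 6 has {red,blue,black,white}; column 5 has {red,blue,yellow} → green.
Cell (r4,c1): row 4 has {red,blue,yellow}; column 1 has {blue,green,yellow,white} → black.
Cell (r4,c5): row 4 has {red,blue,yellow,black}; column 5 has {red,blue,green,yellow} → white.
Cell (r5,c3): row 5 has {blue,green,yellow,black}; column 3 has {red,green,yellow,black} → white.
Cell (r5,c4): row 5 has {blue,green,yellow,black,white}; column 4 has {blue,black} → red.
Cell (r6,c4): row 6 has {red,blue,green,black,white}; column 4 has {red,blue,black} → yellow.
Cell (r1,c1): row 1 has {green,yellow}; column 1 has {blue,green,yellow,black,white} → red.
Cell (r1,c3): row 1 has {red,green,yellow}; column 3 has {red,green,yellow,black,white} → blue.
Cell (r1,c4): row 1 has {red,blue,green,yellow}; column 4 has {red,blue,yellow,black} → white.
Cell (r1,c5): row 1 has {red,blue,green,yellow,white}; column 5 has {red,blue,green,yellow,white} → black.
Cell (r4,c4): row 4 has {red,blue,yellow,black,white}; column 4 has {red,blue,yellow,black,white} → green.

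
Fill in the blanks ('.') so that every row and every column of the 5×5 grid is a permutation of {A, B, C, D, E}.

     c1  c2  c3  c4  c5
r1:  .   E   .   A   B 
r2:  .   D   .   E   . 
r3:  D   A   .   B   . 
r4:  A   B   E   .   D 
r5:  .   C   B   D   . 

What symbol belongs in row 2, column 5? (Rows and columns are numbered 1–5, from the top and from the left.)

C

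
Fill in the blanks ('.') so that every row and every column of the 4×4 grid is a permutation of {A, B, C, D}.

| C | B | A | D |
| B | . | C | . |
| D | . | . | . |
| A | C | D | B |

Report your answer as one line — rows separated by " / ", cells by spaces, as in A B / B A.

Cell (r2,c4): row 2 has {B,C}; column 4 has {B,D} → A.
Cell (r3,c2): row 3 has {D}; column 2 has {B,C} → A.
Cell (r3,c3): row 3 has {A,D}; column 3 has {A,C,D} → B.
Cell (r3,c4): row 3 has {A,B,D}; column 4 has {A,B,D} → C.
Cell (r2,c2): row 2 has {A,B,C}; column 2 has {A,B,C} → D.

C B A D / B D C A / D A B C / A C D B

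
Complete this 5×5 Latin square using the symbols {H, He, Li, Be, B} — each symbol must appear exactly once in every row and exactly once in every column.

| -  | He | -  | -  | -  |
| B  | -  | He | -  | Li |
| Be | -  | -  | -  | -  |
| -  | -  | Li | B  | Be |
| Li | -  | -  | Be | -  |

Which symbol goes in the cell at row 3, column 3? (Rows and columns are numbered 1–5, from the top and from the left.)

row 1 has {He}; column 1 has {Li,Be,B} — only H is left for (r1,c1).
row 1 has {H,He}; column 4 has {Be,B} — only Li is left for (r1,c4).
row 1 has {H,He,Li}; column 5 has {Li,Be} — only B is left for (r1,c5).
row 2 has {He,Li,B}; column 4 has {Li,Be,B} — only H is left for (r2,c4).
row 3 has {Be}; column 4 has {H,Li,Be,B} — only He is left for (r3,c4).
row 3 has {He,Be}; column 5 has {Li,Be,B} — only H is left for (r3,c5).
row 4 has {Li,Be,B}; column 1 has {H,Li,Be,B} — only He is left for (r4,c1).
row 4 has {He,Li,Be,B}; column 2 has {He} — only H is left for (r4,c2).
row 5 has {Li,Be}; column 2 has {H,He} — only B is left for (r5,c2).
row 5 has {Li,Be,B}; column 3 has {He,Li} — only H is left for (r5,c3).
row 5 has {H,Li,Be,B}; column 5 has {H,Li,Be,B} — only He is left for (r5,c5).
row 1 has {H,He,Li,B}; column 3 has {H,He,Li} — only Be is left for (r1,c3).
row 2 has {H,He,Li,B}; column 2 has {H,He,B} — only Be is left for (r2,c2).
row 3 has {H,He,Be}; column 2 has {H,He,Be,B} — only Li is left for (r3,c2).
row 3 has {H,He,Li,Be}; column 3 has {H,He,Li,Be} — only B is left for (r3,c3).

B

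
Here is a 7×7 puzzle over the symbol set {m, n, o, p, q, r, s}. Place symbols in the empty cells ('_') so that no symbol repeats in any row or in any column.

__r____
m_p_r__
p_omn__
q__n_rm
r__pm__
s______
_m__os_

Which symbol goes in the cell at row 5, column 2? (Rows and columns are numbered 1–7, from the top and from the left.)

s

row 3 has {m,n,o,p}; column 6 has {r,s} — only q is left for (r3,c6).
row 4 has {m,n,q,r}; column 3 has {o,p,r} — only s is left for (r4,c3).
row 4 has {m,n,q,r,s}; column 5 has {m,n,o,r} — only p is left for (r4,c5).
row 6 has {s}; column 5 has {m,n,o,p,r} — only q is left for (r6,c5).
row 7 has {m,o,s}; column 1 has {m,p,q,r,s} — only n is left for (r7,c1).
row 7 has {m,n,o,s}; column 3 has {o,p,r,s} — only q is left for (r7,c3).
row 7 has {m,n,o,q,s}; column 4 has {m,n,p} — only r is left for (r7,c4).
row 7 has {m,n,o,q,r,s}; column 7 has {m} — only p is left for (r7,c7).
row 1 has {r}; column 1 has {m,n,p,q,r,s} — only o is left for (r1,c1).
row 1 has {o,r}; column 5 has {m,n,o,p,q,r} — only s is left for (r1,c5).
row 4 has {m,n,p,q,r,s}; column 2 has {m} — only o is left for (r4,c2).
row 5 has {m,p,r}; column 3 has {o,p,q,r,s} — only n is left for (r5,c3).
row 5 has {m,n,p,r}; column 6 has {q,r,s} — only o is left for (r5,c6).
row 6 has {q,s}; column 3 has {n,o,p,q,r,s} — only m is left for (r6,c3).
row 6 has {m,q,s}; column 4 has {m,n,p,r} — only o is left for (r6,c4).
row 1 has {o,r,s}; column 4 has {m,n,o,p,r} — only q is left for (r1,c4).
row 1 has {o,q,r,s}; column 7 has {m,p} — only n is left for (r1,c7).
row 2 has {m,p,r}; column 4 has {m,n,o,p,q,r} — only s is left for (r2,c4).
row 2 has {m,p,r,s}; column 6 has {o,q,r,s} — only n is left for (r2,c6).
row 6 has {m,o,q,s}; column 6 has {n,o,q,r,s} — only p is left for (r6,c6).
row 6 has {m,o,p,q,s}; column 7 has {m,n,p} — only r is left for (r6,c7).
row 1 has {n,o,q,r,s}; column 2 has {m,o} — only p is left for (r1,c2).
row 1 has {n,o,p,q,r,s}; column 6 has {n,o,p,q,r,s} — only m is left for (r1,c6).
row 2 has {m,n,p,r,s}; column 2 has {m,o,p} — only q is left for (r2,c2).
row 2 has {m,n,p,q,r,s}; column 7 has {m,n,p,r} — only o is left for (r2,c7).
row 3 has {m,n,o,p,q}; column 7 has {m,n,o,p,r} — only s is left for (r3,c7).
row 5 has {m,n,o,p,r}; column 2 has {m,o,p,q} — only s is left for (r5,c2).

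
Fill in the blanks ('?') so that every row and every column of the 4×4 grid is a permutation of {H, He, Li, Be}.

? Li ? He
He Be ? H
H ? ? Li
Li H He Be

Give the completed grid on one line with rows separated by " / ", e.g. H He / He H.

row 1 has {He,Li}; column 1 has {H,He,Li} — only Be is left for (r1,c1).
row 1 has {He,Li,Be}; column 3 has {He} — only H is left for (r1,c3).
row 2 has {H,He,Be}; column 3 has {H,He} — only Li is left for (r2,c3).
row 3 has {H,Li}; column 2 has {H,Li,Be} — only He is left for (r3,c2).
row 3 has {H,He,Li}; column 3 has {H,He,Li} — only Be is left for (r3,c3).

Be Li H He / He Be Li H / H He Be Li / Li H He Be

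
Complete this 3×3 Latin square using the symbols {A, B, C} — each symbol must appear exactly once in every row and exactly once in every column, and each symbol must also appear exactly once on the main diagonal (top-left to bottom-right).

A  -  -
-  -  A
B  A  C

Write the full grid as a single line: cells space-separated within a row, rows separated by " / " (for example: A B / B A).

(r1,c3) = B
(r2,c1) = C
(r2,c2) = B
(r1,c2) = C

A C B / C B A / B A C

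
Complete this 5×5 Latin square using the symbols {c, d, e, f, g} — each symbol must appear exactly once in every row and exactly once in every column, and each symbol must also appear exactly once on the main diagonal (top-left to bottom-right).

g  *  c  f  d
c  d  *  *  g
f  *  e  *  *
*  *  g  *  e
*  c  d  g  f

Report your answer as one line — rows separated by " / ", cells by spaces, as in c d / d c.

g e c f d / c d f e g / f g e d c / d f g c e / e c d g f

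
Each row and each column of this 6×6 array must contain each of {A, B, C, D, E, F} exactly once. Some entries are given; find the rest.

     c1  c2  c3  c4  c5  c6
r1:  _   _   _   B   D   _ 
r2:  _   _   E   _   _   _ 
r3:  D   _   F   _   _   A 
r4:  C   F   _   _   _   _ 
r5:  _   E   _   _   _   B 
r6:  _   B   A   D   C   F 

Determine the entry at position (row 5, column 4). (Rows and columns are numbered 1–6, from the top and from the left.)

C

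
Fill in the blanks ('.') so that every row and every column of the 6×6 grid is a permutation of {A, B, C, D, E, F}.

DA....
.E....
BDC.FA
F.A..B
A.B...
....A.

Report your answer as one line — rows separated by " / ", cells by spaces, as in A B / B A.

D A E B C F / C E F A B D / B D C E F A / F C A D E B / A F B C D E / E B D F A C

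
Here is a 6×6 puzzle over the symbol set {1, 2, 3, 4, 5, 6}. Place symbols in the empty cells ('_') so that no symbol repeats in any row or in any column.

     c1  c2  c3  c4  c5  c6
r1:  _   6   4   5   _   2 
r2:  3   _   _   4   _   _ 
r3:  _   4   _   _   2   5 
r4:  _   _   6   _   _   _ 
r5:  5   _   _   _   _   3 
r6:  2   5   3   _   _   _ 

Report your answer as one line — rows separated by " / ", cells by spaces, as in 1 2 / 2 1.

1 6 4 5 3 2 / 3 2 5 4 1 6 / 6 4 1 3 2 5 / 4 3 6 2 5 1 / 5 1 2 6 4 3 / 2 5 3 1 6 4

row 1 has {2,4,5,6}; column 1 has {2,3,5} — only 1 is left for (r1,c1).
row 1 has {1,2,4,5,6}; column 5 has {2} — only 3 is left for (r1,c5).
row 3 has {2,4,5}; column 1 has {1,2,3,5} — only 6 is left for (r3,c1).
row 3 has {2,4,5,6}; column 3 has {3,4,6} — only 1 is left for (r3,c3).
row 3 has {1,2,4,5,6}; column 4 has {4,5} — only 3 is left for (r3,c4).
row 4 has {6}; column 1 has {1,2,3,5,6} — only 4 is left for (r4,c1).
row 4 has {4,6}; column 6 has {2,3,5} — only 1 is left for (r4,c6).
row 5 has {3,5}; column 3 has {1,3,4,6} — only 2 is left for (r5,c3).
row 2 has {3,4}; column 3 has {1,2,3,4,6} — only 5 is left for (r2,c3).
row 2 has {3,4,5}; column 6 has {1,2,3,5} — only 6 is left for (r2,c6).
row 4 has {1,4,6}; column 4 has {3,4,5} — only 2 is left for (r4,c4).
row 4 has {1,2,4,6}; column 5 has {2,3} — only 5 is left for (r4,c5).
row 5 has {2,3,5}; column 2 has {4,5,6} — only 1 is left for (r5,c2).
row 5 has {1,2,3,5}; column 4 has {2,3,4,5} — only 6 is left for (r5,c4).
row 5 has {1,2,3,5,6}; column 5 has {2,3,5} — only 4 is left for (r5,c5).
row 6 has {2,3,5}; column 4 has {2,3,4,5,6} — only 1 is left for (r6,c4).
row 6 has {1,2,3,5}; column 5 has {2,3,4,5} — only 6 is left for (r6,c5).
row 6 has {1,2,3,5,6}; column 6 has {1,2,3,5,6} — only 4 is left for (r6,c6).
row 2 has {3,4,5,6}; column 2 has {1,4,5,6} — only 2 is left for (r2,c2).
row 2 has {2,3,4,5,6}; column 5 has {2,3,4,5,6} — only 1 is left for (r2,c5).
row 4 has {1,2,4,5,6}; column 2 has {1,2,4,5,6} — only 3 is left for (r4,c2).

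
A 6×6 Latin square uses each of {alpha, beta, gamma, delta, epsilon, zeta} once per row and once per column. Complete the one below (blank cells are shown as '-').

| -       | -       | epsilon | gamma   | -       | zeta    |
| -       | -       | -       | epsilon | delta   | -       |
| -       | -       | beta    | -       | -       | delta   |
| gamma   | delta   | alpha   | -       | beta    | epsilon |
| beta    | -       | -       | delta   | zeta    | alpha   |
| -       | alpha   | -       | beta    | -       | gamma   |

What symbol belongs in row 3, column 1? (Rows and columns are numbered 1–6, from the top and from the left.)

epsilon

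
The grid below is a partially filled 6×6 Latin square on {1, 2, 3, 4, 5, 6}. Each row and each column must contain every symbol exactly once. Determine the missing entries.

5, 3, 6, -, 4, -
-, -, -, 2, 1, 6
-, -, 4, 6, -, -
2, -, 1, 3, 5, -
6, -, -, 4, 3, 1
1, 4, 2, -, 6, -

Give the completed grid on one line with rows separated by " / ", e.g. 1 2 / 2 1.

(r1,c4): row 1 has {3,4,5,6}; column 4 has {2,3,4,6}, so it must be 1.
(r1,c6): row 1 has {1,3,4,5,6}; column 6 has {1,6}, so it must be 2.
(r2,c2): row 2 has {1,2,6}; column 2 has {3,4}, so it must be 5.
(r2,c3): row 2 has {1,2,5,6}; column 3 has {1,2,4,6}, so it must be 3.
(r3,c1): row 3 has {4,6}; column 1 has {1,2,5,6}, so it must be 3.
(r3,c5): row 3 has {3,4,6}; column 5 has {1,3,4,5,6}, so it must be 2.
(r3,c6): row 3 has {2,3,4,6}; column 6 has {1,2,6}, so it must be 5.
(r4,c2): row 4 has {1,2,3,5}; column 2 has {3,4,5}, so it must be 6.
(r4,c6): row 4 has {1,2,3,5,6}; column 6 has {1,2,5,6}, so it must be 4.
(r5,c2): row 5 has {1,3,4,6}; column 2 has {3,4,5,6}, so it must be 2.
(r5,c3): row 5 has {1,2,3,4,6}; column 3 has {1,2,3,4,6}, so it must be 5.
(r6,c4): row 6 has {1,2,4,6}; column 4 has {1,2,3,4,6}, so it must be 5.
(r6,c6): row 6 has {1,2,4,5,6}; column 6 has {1,2,4,5,6}, so it must be 3.
(r2,c1): row 2 has {1,2,3,5,6}; column 1 has {1,2,3,5,6}, so it must be 4.
(r3,c2): row 3 has {2,3,4,5,6}; column 2 has {2,3,4,5,6}, so it must be 1.

5 3 6 1 4 2 / 4 5 3 2 1 6 / 3 1 4 6 2 5 / 2 6 1 3 5 4 / 6 2 5 4 3 1 / 1 4 2 5 6 3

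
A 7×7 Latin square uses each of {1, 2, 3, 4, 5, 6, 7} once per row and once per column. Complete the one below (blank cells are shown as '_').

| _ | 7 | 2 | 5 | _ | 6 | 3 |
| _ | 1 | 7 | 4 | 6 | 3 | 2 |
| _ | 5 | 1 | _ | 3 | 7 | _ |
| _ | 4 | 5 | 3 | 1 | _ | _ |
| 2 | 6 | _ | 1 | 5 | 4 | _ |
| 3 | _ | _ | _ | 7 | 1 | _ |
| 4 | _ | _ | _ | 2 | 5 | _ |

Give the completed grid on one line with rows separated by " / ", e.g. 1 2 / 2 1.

At row 1, column 1: row 1 has {2,3,5,6,7}; column 1 has {2,3,4}; that leaves 1.
At row 1, column 5: row 1 has {1,2,3,5,6,7}; column 5 has {1,2,3,5,6,7}; that leaves 4.
At row 2, column 1: row 2 has {1,2,3,4,6,7}; column 1 has {1,2,3,4}; that leaves 5.
At row 3, column 1: row 3 has {1,3,5,7}; column 1 has {1,2,3,4,5}; that leaves 6.
At row 3, column 4: row 3 has {1,3,5,6,7}; column 4 has {1,3,4,5}; that leaves 2.
At row 3, column 7: row 3 has {1,2,3,5,6,7}; column 7 has {2,3}; that leaves 4.
At row 4, column 1: row 4 has {1,3,4,5}; column 1 has {1,2,3,4,5,6}; that leaves 7.
At row 4, column 6: row 4 has {1,3,4,5,7}; column 6 has {1,3,4,5,6,7}; that leaves 2.
At row 4, column 7: row 4 has {1,2,3,4,5,7}; column 7 has {2,3,4}; that leaves 6.
At row 5, column 3: row 5 has {1,2,4,5,6}; column 3 has {1,2,5,7}; that leaves 3.
At row 5, column 7: row 5 has {1,2,3,4,5,6}; column 7 has {2,3,4,6}; that leaves 7.
At row 6, column 2: row 6 has {1,3,7}; column 2 has {1,4,5,6,7}; that leaves 2.
At row 6, column 4: row 6 has {1,2,3,7}; column 4 has {1,2,3,4,5}; that leaves 6.
At row 6, column 7: row 6 has {1,2,3,6,7}; column 7 has {2,3,4,6,7}; that leaves 5.
At row 7, column 2: row 7 has {2,4,5}; column 2 has {1,2,4,5,6,7}; that leaves 3.
At row 7, column 3: row 7 has {2,3,4,5}; column 3 has {1,2,3,5,7}; that leaves 6.
At row 7, column 4: row 7 has {2,3,4,5,6}; column 4 has {1,2,3,4,5,6}; that leaves 7.
At row 7, column 7: row 7 has {2,3,4,5,6,7}; column 7 has {2,3,4,5,6,7}; that leaves 1.
At row 6, column 3: row 6 has {1,2,3,5,6,7}; column 3 has {1,2,3,5,6,7}; that leaves 4.

1 7 2 5 4 6 3 / 5 1 7 4 6 3 2 / 6 5 1 2 3 7 4 / 7 4 5 3 1 2 6 / 2 6 3 1 5 4 7 / 3 2 4 6 7 1 5 / 4 3 6 7 2 5 1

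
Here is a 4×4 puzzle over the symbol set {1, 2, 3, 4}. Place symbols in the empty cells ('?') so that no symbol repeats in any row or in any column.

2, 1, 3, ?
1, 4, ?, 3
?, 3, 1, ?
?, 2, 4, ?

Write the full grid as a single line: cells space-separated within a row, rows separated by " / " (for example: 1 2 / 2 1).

2 1 3 4 / 1 4 2 3 / 4 3 1 2 / 3 2 4 1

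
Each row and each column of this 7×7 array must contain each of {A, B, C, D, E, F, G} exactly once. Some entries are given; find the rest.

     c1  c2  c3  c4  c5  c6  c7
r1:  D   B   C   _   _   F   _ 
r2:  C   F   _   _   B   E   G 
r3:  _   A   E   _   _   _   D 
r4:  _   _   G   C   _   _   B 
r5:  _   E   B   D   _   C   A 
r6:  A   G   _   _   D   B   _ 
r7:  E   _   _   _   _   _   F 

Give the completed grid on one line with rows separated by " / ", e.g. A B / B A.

(r1,c7) = E
(r2,c4) = A
(r3,c6) = G
(r4,c1) = F
(r4,c2) = D
(r4,c6) = A
(r5,c1) = G
(r5,c5) = F
(r6,c3) = F
(r6,c4) = E
(r6,c7) = C
(r7,c2) = C
(r7,c6) = D
(r1,c4) = G
(r1,c5) = A
(r2,c3) = D
(r3,c1) = B
(r3,c4) = F
(r3,c5) = C
(r4,c5) = E
(r7,c3) = A
(r7,c4) = B
(r7,c5) = G

D B C G A F E / C F D A B E G / B A E F C G D / F D G C E A B / G E B D F C A / A G F E D B C / E C A B G D F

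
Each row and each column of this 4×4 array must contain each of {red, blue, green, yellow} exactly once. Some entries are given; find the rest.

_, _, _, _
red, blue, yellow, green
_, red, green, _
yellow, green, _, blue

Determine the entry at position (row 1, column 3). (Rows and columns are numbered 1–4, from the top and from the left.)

(r1,c2) = yellow
(r1,c4) = red
(r3,c1) = blue
(r3,c4) = yellow
(r4,c3) = red
(r1,c1) = green
(r1,c3) = blue

blue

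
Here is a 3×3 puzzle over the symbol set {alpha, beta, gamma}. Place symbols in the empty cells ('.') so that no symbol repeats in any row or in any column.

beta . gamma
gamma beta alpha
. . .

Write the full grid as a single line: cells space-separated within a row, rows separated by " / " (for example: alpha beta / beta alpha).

beta alpha gamma / gamma beta alpha / alpha gamma beta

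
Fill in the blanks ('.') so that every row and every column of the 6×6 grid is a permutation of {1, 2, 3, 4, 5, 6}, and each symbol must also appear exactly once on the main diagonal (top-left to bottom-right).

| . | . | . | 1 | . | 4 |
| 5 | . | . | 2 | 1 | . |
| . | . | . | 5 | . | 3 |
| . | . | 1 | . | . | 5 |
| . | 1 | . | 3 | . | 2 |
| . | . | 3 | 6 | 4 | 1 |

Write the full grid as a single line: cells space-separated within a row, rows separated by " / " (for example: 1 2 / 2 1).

6 2 5 1 3 4 / 5 3 4 2 1 6 / 1 4 2 5 6 3 / 3 6 1 4 2 5 / 4 1 6 3 5 2 / 2 5 3 6 4 1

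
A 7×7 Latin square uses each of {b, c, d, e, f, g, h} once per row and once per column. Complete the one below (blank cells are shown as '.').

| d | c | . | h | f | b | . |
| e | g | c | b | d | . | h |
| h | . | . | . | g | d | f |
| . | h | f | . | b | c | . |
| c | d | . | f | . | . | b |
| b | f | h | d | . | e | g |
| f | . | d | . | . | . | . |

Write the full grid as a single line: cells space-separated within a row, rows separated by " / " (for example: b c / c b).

d c g h f b e / e g c b d f h / h e b c g d f / g h f e b c d / c d e f h g b / b f h d c e g / f b d g e h c

(r1,c7): row 1 has {b,c,d,f,h}; column 7 has {b,f,g,h}, so it must be e.
(r2,c6): row 2 has {b,c,d,e,g,h}; column 6 has {b,c,d,e}, so it must be f.
(r4,c1): row 4 has {b,c,f,h}; column 1 has {b,c,d,e,f,h}, so it must be g.
(r4,c4): row 4 has {b,c,f,g,h}; column 4 has {b,d,f,h}, so it must be e.
(r4,c7): row 4 has {b,c,e,f,g,h}; column 7 has {b,e,f,g,h}, so it must be d.
(r6,c5): row 6 has {b,d,e,f,g,h}; column 5 has {b,d,f,g}, so it must be c.
(r7,c7): row 7 has {d,f}; column 7 has {b,d,e,f,g,h}, so it must be c.
(r1,c3): row 1 has {b,c,d,e,f,h}; column 3 has {c,d,f,h}, so it must be g.
(r3,c4): row 3 has {d,f,g,h}; column 4 has {b,d,e,f,h}, so it must be c.
(r5,c3): row 5 has {b,c,d,f}; column 3 has {c,d,f,g,h}, so it must be e.
(r5,c5): row 5 has {b,c,d,e,f}; column 5 has {b,c,d,f,g}, so it must be h.
(r5,c6): row 5 has {b,c,d,e,f,h}; column 6 has {b,c,d,e,f}, so it must be g.
(r7,c4): row 7 has {c,d,f}; column 4 has {b,c,d,e,f,h}, so it must be g.
(r7,c5): row 7 has {c,d,f,g}; column 5 has {b,c,d,f,g,h}, so it must be e.
(r7,c6): row 7 has {c,d,e,f,g}; column 6 has {b,c,d,e,f,g}, so it must be h.
(r3,c3): row 3 has {c,d,f,g,h}; column 3 has {c,d,e,f,g,h}, so it must be b.
(r7,c2): row 7 has {c,d,e,f,g,h}; column 2 has {c,d,f,g,h}, so it must be b.
(r3,c2): row 3 has {b,c,d,f,g,h}; column 2 has {b,c,d,f,g,h}, so it must be e.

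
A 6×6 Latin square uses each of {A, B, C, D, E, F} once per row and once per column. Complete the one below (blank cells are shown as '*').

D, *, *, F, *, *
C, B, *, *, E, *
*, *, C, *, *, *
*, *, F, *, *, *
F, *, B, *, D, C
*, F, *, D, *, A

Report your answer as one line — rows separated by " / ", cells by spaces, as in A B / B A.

At row 2, column 4: row 2 has {B,C,E}; column 4 has {D,F}; that leaves A.
At row 5, column 4: row 5 has {B,C,D,F}; column 4 has {A,D,F}; that leaves E.
At row 6, column 3: row 6 has {A,D,F}; column 3 has {B,C,F}; that leaves E.
At row 1, column 3: row 1 has {D,F}; column 3 has {B,C,E,F}; that leaves A.
At row 2, column 3: row 2 has {A,B,C,E}; column 3 has {A,B,C,E,F}; that leaves D.
At row 2, column 6: row 2 has {A,B,C,D,E}; column 6 has {A,C}; that leaves F.
At row 3, column 4: row 3 has {C}; column 4 has {A,D,E,F}; that leaves B.
At row 4, column 4: row 4 has {F}; column 4 has {A,B,D,E,F}; that leaves C.
At row 5, column 2: row 5 has {B,C,D,E,F}; column 2 has {B,F}; that leaves A.
At row 6, column 1: row 6 has {A,D,E,F}; column 1 has {C,D,F}; that leaves B.
At row 6, column 5: row 6 has {A,B,D,E,F}; column 5 has {D,E}; that leaves C.
At row 1, column 5: row 1 has {A,D,F}; column 5 has {C,D,E}; that leaves B.
At row 1, column 6: row 1 has {A,B,D,F}; column 6 has {A,C,F}; that leaves E.
At row 3, column 6: row 3 has {B,C}; column 6 has {A,C,E,F}; that leaves D.
At row 4, column 5: row 4 has {C,F}; column 5 has {B,C,D,E}; that leaves A.
At row 4, column 6: row 4 has {A,C,F}; column 6 has {A,C,D,E,F}; that leaves B.
At row 1, column 2: row 1 has {A,B,D,E,F}; column 2 has {A,B,F}; that leaves C.
At row 3, column 2: row 3 has {B,C,D}; column 2 has {A,B,C,F}; that leaves E.
At row 3, column 5: row 3 has {B,C,D,E}; column 5 has {A,B,C,D,E}; that leaves F.
At row 4, column 1: row 4 has {A,B,C,F}; column 1 has {B,C,D,F}; that leaves E.
At row 4, column 2: row 4 has {A,B,C,E,F}; column 2 has {A,B,C,E,F}; that leaves D.
At row 3, column 1: row 3 has {B,C,D,E,F}; column 1 has {B,C,D,E,F}; that leaves A.

D C A F B E / C B D A E F / A E C B F D / E D F C A B / F A B E D C / B F E D C A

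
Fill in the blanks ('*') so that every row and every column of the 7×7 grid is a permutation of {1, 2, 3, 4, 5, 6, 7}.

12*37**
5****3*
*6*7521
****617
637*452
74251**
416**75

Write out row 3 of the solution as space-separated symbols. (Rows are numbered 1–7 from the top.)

(r2,c2) = 7
(r2,c5) = 2
(r3,c1) = 3
(r3,c3) = 4

3 6 4 7 5 2 1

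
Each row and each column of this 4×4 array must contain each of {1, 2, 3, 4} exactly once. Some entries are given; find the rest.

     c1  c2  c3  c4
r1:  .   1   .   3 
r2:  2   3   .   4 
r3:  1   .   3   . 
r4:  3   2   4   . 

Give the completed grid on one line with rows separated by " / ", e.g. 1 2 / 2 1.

4 1 2 3 / 2 3 1 4 / 1 4 3 2 / 3 2 4 1

(r1,c1) = 4
(r1,c3) = 2
(r2,c3) = 1
(r3,c2) = 4
(r3,c4) = 2
(r4,c4) = 1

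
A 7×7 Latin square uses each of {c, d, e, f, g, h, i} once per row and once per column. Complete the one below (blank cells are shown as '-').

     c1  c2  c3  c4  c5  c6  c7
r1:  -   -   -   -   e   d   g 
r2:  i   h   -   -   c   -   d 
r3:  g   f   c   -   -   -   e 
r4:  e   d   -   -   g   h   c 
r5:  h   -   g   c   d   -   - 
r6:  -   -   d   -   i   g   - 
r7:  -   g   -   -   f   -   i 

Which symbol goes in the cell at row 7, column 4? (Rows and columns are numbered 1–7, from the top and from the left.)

e

(r3,c5) = h
(r3,c6) = i
(r5,c7) = f
(r6,c7) = h
(r3,c4) = d
(r5,c6) = e
(r7,c6) = c
(r2,c6) = f
(r5,c2) = i
(r7,c1) = d
(r1,c2) = c
(r2,c3) = e
(r2,c4) = g
(r6,c2) = e
(r6,c4) = f
(r7,c3) = h
(r7,c4) = e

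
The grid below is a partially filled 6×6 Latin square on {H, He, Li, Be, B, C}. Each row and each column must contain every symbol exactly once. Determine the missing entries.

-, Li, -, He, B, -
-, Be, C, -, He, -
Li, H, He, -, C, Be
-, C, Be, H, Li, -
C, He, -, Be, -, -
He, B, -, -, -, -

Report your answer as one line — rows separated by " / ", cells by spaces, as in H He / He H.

Be Li H He B C / H Be C Li He B / Li H He B C Be / B C Be H Li He / C He B Be H Li / He B Li C Be H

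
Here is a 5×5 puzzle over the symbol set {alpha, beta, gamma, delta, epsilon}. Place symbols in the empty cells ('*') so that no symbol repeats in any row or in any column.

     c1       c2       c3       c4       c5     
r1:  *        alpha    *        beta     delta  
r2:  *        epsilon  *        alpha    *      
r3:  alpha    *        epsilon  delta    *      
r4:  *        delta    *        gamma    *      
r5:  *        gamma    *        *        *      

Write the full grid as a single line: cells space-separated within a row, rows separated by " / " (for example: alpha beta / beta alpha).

epsilon alpha gamma beta delta / gamma epsilon delta alpha beta / alpha beta epsilon delta gamma / beta delta alpha gamma epsilon / delta gamma beta epsilon alpha

At row 1, column 3: row 1 has {alpha,beta,delta}; column 3 has {epsilon}; that leaves gamma.
At row 3, column 2: row 3 has {alpha,delta,epsilon}; column 2 has {alpha,gamma,delta,epsilon}; that leaves beta.
At row 3, column 5: row 3 has {alpha,beta,delta,epsilon}; column 5 has {delta}; that leaves gamma.
At row 5, column 4: row 5 has {gamma}; column 4 has {alpha,beta,gamma,delta}; that leaves epsilon.
At row 1, column 1: row 1 has {alpha,beta,gamma,delta}; column 1 has {alpha}; that leaves epsilon.
At row 2, column 5: row 2 has {alpha,epsilon}; column 5 has {gamma,delta}; that leaves beta.
At row 4, column 1: row 4 has {gamma,delta}; column 1 has {alpha,epsilon}; that leaves beta.
At row 4, column 3: row 4 has {beta,gamma,delta}; column 3 has {gamma,epsilon}; that leaves alpha.
At row 4, column 5: row 4 has {alpha,beta,gamma,delta}; column 5 has {beta,gamma,delta}; that leaves epsilon.
At row 5, column 1: row 5 has {gamma,epsilon}; column 1 has {alpha,beta,epsilon}; that leaves delta.
At row 5, column 3: row 5 has {gamma,delta,epsilon}; column 3 has {alpha,gamma,epsilon}; that leaves beta.
At row 5, column 5: row 5 has {beta,gamma,delta,epsilon}; column 5 has {beta,gamma,delta,epsilon}; that leaves alpha.
At row 2, column 1: row 2 has {alpha,beta,epsilon}; column 1 has {alpha,beta,delta,epsilon}; that leaves gamma.
At row 2, column 3: row 2 has {alpha,beta,gamma,epsilon}; column 3 has {alpha,beta,gamma,epsilon}; that leaves delta.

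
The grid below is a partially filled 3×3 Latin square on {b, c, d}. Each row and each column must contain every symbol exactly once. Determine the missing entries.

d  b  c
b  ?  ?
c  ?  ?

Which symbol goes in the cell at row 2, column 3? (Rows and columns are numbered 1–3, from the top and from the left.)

(r2,c3) = d

d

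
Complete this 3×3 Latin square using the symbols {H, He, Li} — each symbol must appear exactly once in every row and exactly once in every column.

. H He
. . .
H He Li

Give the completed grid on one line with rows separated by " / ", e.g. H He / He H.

row 1 has {H,He}; column 1 has {H} — only Li is left for (r1,c1).
row 2 is empty so far; column 1 has {H,Li} — only He is left for (r2,c1).
row 2 has {He}; column 2 has {H,He} — only Li is left for (r2,c2).
row 2 has {He,Li}; column 3 has {He,Li} — only H is left for (r2,c3).

Li H He / He Li H / H He Li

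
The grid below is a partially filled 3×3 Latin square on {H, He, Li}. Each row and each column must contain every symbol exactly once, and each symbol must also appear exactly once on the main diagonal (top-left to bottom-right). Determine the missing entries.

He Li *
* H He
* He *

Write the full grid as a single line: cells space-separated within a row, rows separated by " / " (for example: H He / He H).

(r1,c3) = H
(r2,c1) = Li
(r3,c1) = H
(r3,c3) = Li

He Li H / Li H He / H He Li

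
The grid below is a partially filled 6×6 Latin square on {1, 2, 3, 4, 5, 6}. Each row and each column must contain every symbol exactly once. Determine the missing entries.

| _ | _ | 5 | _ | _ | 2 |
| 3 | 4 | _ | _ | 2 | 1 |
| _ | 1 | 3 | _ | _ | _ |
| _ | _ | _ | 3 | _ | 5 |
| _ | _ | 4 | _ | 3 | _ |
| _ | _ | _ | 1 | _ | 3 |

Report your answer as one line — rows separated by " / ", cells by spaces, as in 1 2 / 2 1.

6 3 5 4 1 2 / 3 4 6 5 2 1 / 2 1 3 6 5 4 / 4 2 1 3 6 5 / 1 5 4 2 3 6 / 5 6 2 1 4 3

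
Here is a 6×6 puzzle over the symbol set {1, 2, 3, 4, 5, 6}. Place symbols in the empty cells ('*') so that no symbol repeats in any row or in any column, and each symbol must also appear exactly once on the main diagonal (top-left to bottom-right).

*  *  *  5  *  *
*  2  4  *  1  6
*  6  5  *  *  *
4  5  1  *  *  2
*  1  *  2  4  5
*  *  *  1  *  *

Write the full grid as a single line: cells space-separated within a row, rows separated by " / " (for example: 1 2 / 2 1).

(r2,c4): row 2 has {1,2,4,6}; column 4 has {1,2,5}, so it must be 3.
(r3,c4): row 3 has {5,6}; column 4 has {1,2,3,5}, so it must be 4.
(r4,c4): row 4 has {1,2,4,5}; column 4 has {1,2,3,4,5}; the diagonal has {2,4,5}, so it must be 6.
(r4,c5): row 4 has {1,2,4,5,6}; column 5 has {1,4}, so it must be 3.
(r6,c6): row 6 has {1}; column 6 has {2,5,6}; the diagonal has {2,4,5,6}, so it must be 3.
(r1,c1): row 1 has {5}; column 1 has {4}; the diagonal has {2,3,4,5,6}, so it must be 1.
(r1,c6): row 1 has {1,5}; column 6 has {2,3,5,6}, so it must be 4.
(r2,c1): row 2 has {1,2,3,4,6}; column 1 has {1,4}, so it must be 5.
(r3,c5): row 3 has {4,5,6}; column 5 has {1,3,4}, so it must be 2.
(r3,c6): row 3 has {2,4,5,6}; column 6 has {2,3,4,5,6}, so it must be 1.
(r6,c2): row 6 has {1,3}; column 2 has {1,2,5,6}, so it must be 4.
(r1,c2): row 1 has {1,4,5}; column 2 has {1,2,4,5,6}, so it must be 3.
(r1,c5): row 1 has {1,3,4,5}; column 5 has {1,2,3,4}, so it must be 6.
(r3,c1): row 3 has {1,2,4,5,6}; column 1 has {1,4,5}, so it must be 3.
(r5,c1): row 5 has {1,2,4,5}; column 1 has {1,3,4,5}, so it must be 6.
(r5,c3): row 5 has {1,2,4,5,6}; column 3 has {1,4,5}, so it must be 3.
(r6,c1): row 6 has {1,3,4}; column 1 has {1,3,4,5,6}, so it must be 2.
(r6,c3): row 6 has {1,2,3,4}; column 3 has {1,3,4,5}, so it must be 6.
(r6,c5): row 6 has {1,2,3,4,6}; column 5 has {1,2,3,4,6}, so it must be 5.
(r1,c3): row 1 has {1,3,4,5,6}; column 3 has {1,3,4,5,6}, so it must be 2.

1 3 2 5 6 4 / 5 2 4 3 1 6 / 3 6 5 4 2 1 / 4 5 1 6 3 2 / 6 1 3 2 4 5 / 2 4 6 1 5 3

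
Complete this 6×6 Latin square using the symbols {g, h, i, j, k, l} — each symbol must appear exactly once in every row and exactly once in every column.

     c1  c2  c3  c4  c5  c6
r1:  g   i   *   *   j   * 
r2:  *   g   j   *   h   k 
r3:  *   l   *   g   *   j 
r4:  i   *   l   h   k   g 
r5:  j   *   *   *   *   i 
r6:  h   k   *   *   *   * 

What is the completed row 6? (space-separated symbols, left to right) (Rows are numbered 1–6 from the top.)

h k i j g l

(r2,c1) = l
(r2,c4) = i
(r3,c1) = k
(r3,c5) = i
(r4,c2) = j
(r5,c2) = h
(r6,c6) = l
(r1,c6) = h
(r3,c3) = h
(r6,c4) = j
(r6,c5) = g
(r1,c3) = k
(r1,c4) = l
(r5,c3) = g
(r5,c4) = k
(r5,c5) = l
(r6,c3) = i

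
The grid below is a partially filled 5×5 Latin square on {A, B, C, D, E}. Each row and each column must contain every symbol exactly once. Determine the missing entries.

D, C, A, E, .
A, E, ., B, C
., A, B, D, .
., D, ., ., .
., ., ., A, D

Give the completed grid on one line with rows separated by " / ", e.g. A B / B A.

D C A E B / A E D B C / C A B D E / B D E C A / E B C A D

Cell (r1,c5): row 1 has {A,C,D,E}; column 5 has {C,D} → B.
Cell (r2,c3): row 2 has {A,B,C,E}; column 3 has {A,B} → D.
Cell (r3,c5): row 3 has {A,B,D}; column 5 has {B,C,D} → E.
Cell (r4,c4): row 4 has {D}; column 4 has {A,B,D,E} → C.
Cell (r4,c5): row 4 has {C,D}; column 5 has {B,C,D,E} → A.
Cell (r5,c2): row 5 has {A,D}; column 2 has {A,C,D,E} → B.
Cell (r3,c1): row 3 has {A,B,D,E}; column 1 has {A,D} → C.
Cell (r4,c3): row 4 has {A,C,D}; column 3 has {A,B,D} → E.
Cell (r5,c1): row 5 has {A,B,D}; column 1 has {A,C,D} → E.
Cell (r5,c3): row 5 has {A,B,D,E}; column 3 has {A,B,D,E} → C.
Cell (r4,c1): row 4 has {A,C,D,E}; column 1 has {A,C,D,E} → B.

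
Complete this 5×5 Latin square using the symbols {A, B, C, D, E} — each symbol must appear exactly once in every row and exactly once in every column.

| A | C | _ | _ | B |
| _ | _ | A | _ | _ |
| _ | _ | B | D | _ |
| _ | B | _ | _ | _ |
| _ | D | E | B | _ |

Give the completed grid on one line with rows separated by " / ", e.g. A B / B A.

A C D E B / B E A C D / E A B D C / D B C A E / C D E B A

Cell (r1,c3): row 1 has {A,B,C}; column 3 has {A,B,E} → D.
Cell (r1,c4): row 1 has {A,B,C,D}; column 4 has {B,D} → E.
Cell (r2,c2): row 2 has {A}; column 2 has {B,C,D} → E.
Cell (r2,c4): row 2 has {A,E}; column 4 has {B,D,E} → C.
Cell (r2,c5): row 2 has {A,C,E}; column 5 has {B} → D.
Cell (r3,c2): row 3 has {B,D}; column 2 has {B,C,D,E} → A.
Cell (r4,c3): row 4 has {B}; column 3 has {A,B,D,E} → C.
Cell (r4,c4): row 4 has {B,C}; column 4 has {B,C,D,E} → A.
Cell (r4,c5): row 4 has {A,B,C}; column 5 has {B,D} → E.
Cell (r5,c1): row 5 has {B,D,E}; column 1 has {A} → C.
Cell (r5,c5): row 5 has {B,C,D,E}; column 5 has {B,D,E} → A.
Cell (r2,c1): row 2 has {A,C,D,E}; column 1 has {A,C} → B.
Cell (r3,c1): row 3 has {A,B,D}; column 1 has {A,B,C} → E.
Cell (r3,c5): row 3 has {A,B,D,E}; column 5 has {A,B,D,E} → C.
Cell (r4,c1): row 4 has {A,B,C,E}; column 1 has {A,B,C,E} → D.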